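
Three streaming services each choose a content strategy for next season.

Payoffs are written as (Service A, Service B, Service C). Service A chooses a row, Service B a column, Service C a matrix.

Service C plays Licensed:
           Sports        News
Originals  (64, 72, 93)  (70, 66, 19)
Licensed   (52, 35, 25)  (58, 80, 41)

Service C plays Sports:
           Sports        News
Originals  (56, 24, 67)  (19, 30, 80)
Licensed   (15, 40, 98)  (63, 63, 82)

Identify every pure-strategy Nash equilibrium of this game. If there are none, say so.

Service A against (Sports, Licensed): payoffs 64, 52 → best response Originals.
Service A against (Sports, Sports): payoffs 56, 15 → best response Originals.
Service A against (News, Licensed): payoffs 70, 58 → best response Originals.
Service A against (News, Sports): payoffs 19, 63 → best response Licensed.
Service B against (Originals, Licensed): payoffs 72, 66 → best response Sports.
Service B against (Originals, Sports): payoffs 24, 30 → best response News.
Service B against (Licensed, Licensed): payoffs 35, 80 → best response News.
Service B against (Licensed, Sports): payoffs 40, 63 → best response News.
Service C against (Originals, Sports): payoffs 93, 67 → best response Licensed.
Service C against (Originals, News): payoffs 19, 80 → best response Sports.
Service C against (Licensed, Sports): payoffs 25, 98 → best response Sports.
Service C against (Licensed, News): payoffs 41, 82 → best response Sports.
Mutual best responses: (Originals, Sports, Licensed); (Licensed, News, Sports).

(Originals, Sports, Licensed), (Licensed, News, Sports)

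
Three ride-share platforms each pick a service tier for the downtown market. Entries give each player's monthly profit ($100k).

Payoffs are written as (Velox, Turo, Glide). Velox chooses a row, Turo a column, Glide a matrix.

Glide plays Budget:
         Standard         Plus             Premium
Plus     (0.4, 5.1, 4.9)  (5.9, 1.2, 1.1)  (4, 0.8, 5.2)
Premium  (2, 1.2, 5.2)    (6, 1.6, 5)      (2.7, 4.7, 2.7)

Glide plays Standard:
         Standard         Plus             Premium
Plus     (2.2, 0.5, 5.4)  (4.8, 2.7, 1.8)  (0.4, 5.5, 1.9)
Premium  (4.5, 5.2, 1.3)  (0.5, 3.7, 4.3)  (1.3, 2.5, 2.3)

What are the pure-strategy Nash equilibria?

This game has no pure Nash equilibrium.

For each strategy profile, look for a profitable unilateral deviation.
(Plus, Standard, Budget): Velox can switch to Premium (0.4 → 2). Not NE.
(Plus, Standard, Standard): Velox can switch to Premium (2.2 → 4.5). Not NE.
(Plus, Plus, Budget): Velox can switch to Premium (5.9 → 6). Not NE.
(Plus, Plus, Standard): Turo can switch to Premium (2.7 → 5.5). Not NE.
(Plus, Premium, Budget): Turo can switch to Standard (0.8 → 5.1). Not NE.
(Plus, Premium, Standard): Velox can switch to Premium (0.4 → 1.3). Not NE.
(Premium, Standard, Budget): Turo can switch to Plus (1.2 → 1.6). Not NE.
(Premium, Standard, Standard): Glide can switch to Budget (1.3 → 5.2). Not NE.
(The remaining 4 profiles each have a profitable deviation by the same check.)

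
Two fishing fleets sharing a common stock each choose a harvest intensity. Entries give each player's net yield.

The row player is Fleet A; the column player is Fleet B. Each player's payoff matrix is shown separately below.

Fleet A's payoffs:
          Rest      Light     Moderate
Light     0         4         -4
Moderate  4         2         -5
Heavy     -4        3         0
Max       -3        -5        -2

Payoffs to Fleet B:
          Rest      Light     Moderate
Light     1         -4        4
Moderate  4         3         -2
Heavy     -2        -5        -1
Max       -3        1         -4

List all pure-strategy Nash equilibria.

Pure-strategy Nash equilibria: (Moderate, Rest), (Heavy, Moderate)

Fleet A against Rest: payoffs 0, 4, -4, -3 → best response Moderate.
Fleet A against Light: payoffs 4, 2, 3, -5 → best response Light.
Fleet A against Moderate: payoffs -4, -5, 0, -2 → best response Heavy.
Fleet B against Light: payoffs 1, -4, 4 → best response Moderate.
Fleet B against Moderate: payoffs 4, 3, -2 → best response Rest.
Fleet B against Heavy: payoffs -2, -5, -1 → best response Moderate.
Fleet B against Max: payoffs -3, 1, -4 → best response Light.
Mutual best responses: (Moderate, Rest); (Heavy, Moderate).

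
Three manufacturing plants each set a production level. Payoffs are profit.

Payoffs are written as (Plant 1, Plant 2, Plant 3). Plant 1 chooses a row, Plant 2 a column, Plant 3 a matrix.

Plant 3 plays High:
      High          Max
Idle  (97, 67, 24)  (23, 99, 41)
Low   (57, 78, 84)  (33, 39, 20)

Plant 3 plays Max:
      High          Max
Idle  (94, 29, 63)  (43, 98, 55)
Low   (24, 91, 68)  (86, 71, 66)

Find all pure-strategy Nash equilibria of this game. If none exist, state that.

Plant 1 against (High, High): payoffs 97, 57 → best response Idle.
Plant 1 against (High, Max): payoffs 94, 24 → best response Idle.
Plant 1 against (Max, High): payoffs 23, 33 → best response Low.
Plant 1 against (Max, Max): payoffs 43, 86 → best response Low.
Plant 2 against (Idle, High): payoffs 67, 99 → best response Max.
Plant 2 against (Idle, Max): payoffs 29, 98 → best response Max.
Plant 2 against (Low, High): payoffs 78, 39 → best response High.
Plant 2 against (Low, Max): payoffs 91, 71 → best response High.
Plant 3 against (Idle, High): payoffs 24, 63 → best response Max.
Plant 3 against (Idle, Max): payoffs 41, 55 → best response Max.
Plant 3 against (Low, High): payoffs 84, 68 → best response High.
Plant 3 against (Low, Max): payoffs 20, 66 → best response Max.
No profile is a mutual best response for all players.

This game has no pure Nash equilibrium.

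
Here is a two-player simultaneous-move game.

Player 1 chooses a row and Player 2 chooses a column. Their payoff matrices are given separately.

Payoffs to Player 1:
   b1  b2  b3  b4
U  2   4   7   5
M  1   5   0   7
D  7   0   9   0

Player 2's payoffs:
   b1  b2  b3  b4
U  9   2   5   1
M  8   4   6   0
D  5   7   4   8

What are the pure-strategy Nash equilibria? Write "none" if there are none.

(U, b1): Player 1 can switch to D (2 → 7). Not NE.
(U, b2): Player 1 can switch to M (4 → 5). Not NE.
(U, b3): Player 1 can switch to D (7 → 9). Not NE.
(U, b4): Player 1 can switch to M (5 → 7). Not NE.
(M, b1): Player 1 can switch to U (1 → 2). Not NE.
(M, b2): Player 2 can switch to b1 (4 → 8). Not NE.
(M, b3): Player 1 can switch to U (0 → 7). Not NE.
(M, b4): Player 2 can switch to b1 (0 → 8). Not NE.
(D, b1): Player 2 can switch to b2 (5 → 7). Not NE.
(D, b2): Player 1 can switch to U (0 → 4). Not NE.
(D, b3): Player 2 can switch to b1 (4 → 5). Not NE.
(D, b4): Player 1 can switch to U (0 → 5). Not NE.

There is no pure-strategy Nash equilibrium.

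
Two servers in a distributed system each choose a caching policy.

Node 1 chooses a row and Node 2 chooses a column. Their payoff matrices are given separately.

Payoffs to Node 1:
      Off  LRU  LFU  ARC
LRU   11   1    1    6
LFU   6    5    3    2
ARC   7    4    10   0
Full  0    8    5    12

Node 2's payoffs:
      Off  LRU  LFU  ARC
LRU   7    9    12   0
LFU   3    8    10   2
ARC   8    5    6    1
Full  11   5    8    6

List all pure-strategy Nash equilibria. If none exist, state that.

Mark each player's best response to every combination of opponents' strategies; a profile where every player is best-responding is a pure Nash equilibrium.
Node 1 against Off: payoffs 11, 6, 7, 0 → best response LRU.
Node 1 against LRU: payoffs 1, 5, 4, 8 → best response Full.
Node 1 against LFU: payoffs 1, 3, 10, 5 → best response ARC.
Node 1 against ARC: payoffs 6, 2, 0, 12 → best response Full.
Node 2 against LRU: payoffs 7, 9, 12, 0 → best response LFU.
Node 2 against LFU: payoffs 3, 8, 10, 2 → best response LFU.
Node 2 against ARC: payoffs 8, 5, 6, 1 → best response Off.
Node 2 against Full: payoffs 11, 5, 8, 6 → best response Off.
No profile is a mutual best response for all players.

none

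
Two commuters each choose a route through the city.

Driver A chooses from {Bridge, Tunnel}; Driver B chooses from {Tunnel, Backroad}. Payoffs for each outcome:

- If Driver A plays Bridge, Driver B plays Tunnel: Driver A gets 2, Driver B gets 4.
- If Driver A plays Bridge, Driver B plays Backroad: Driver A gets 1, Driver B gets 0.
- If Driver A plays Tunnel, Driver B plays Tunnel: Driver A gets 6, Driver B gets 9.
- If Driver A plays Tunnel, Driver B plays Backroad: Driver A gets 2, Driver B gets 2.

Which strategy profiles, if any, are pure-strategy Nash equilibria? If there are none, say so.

Check each profile: it is a Nash equilibrium iff no player can strictly gain by switching unilaterally.
(Bridge, Tunnel): Driver A can switch to Tunnel (2 → 6). Not NE.
(Bridge, Backroad): Driver A can switch to Tunnel (1 → 2). Not NE.
(Tunnel, Tunnel): Driver A gets 6, best alternative 2; Driver B gets 9, best alternative 2. No profitable deviation — NE.
(Tunnel, Backroad): Driver B can switch to Tunnel (2 → 9). Not NE.

(Tunnel, Tunnel)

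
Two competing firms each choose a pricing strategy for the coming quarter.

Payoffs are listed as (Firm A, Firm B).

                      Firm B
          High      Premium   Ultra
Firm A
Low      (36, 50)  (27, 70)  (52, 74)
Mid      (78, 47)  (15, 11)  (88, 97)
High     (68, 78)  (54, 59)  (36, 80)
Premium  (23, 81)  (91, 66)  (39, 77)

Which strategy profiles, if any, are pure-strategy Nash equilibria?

The unique pure-strategy Nash equilibrium is (Mid, Ultra).

Firm A against High: payoffs 36, 78, 68, 23 → best response Mid.
Firm A against Premium: payoffs 27, 15, 54, 91 → best response Premium.
Firm A against Ultra: payoffs 52, 88, 36, 39 → best response Mid.
Firm B against Low: payoffs 50, 70, 74 → best response Ultra.
Firm B against Mid: payoffs 47, 11, 97 → best response Ultra.
Firm B against High: payoffs 78, 59, 80 → best response Ultra.
Firm B against Premium: payoffs 81, 66, 77 → best response High.
Mutual best responses: (Mid, Ultra).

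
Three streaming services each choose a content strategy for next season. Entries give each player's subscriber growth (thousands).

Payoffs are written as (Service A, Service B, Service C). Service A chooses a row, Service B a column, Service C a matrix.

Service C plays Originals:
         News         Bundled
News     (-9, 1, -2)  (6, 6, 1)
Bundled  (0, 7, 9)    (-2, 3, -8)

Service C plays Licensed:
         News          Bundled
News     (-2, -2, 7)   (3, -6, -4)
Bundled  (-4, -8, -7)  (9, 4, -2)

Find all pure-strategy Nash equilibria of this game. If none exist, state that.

Mark each player's best response to every combination of opponents' strategies; a profile where every player is best-responding is a pure Nash equilibrium.
Service A against (News, Originals): payoffs -9, 0 → best response Bundled.
Service A against (News, Licensed): payoffs -2, -4 → best response News.
Service A against (Bundled, Originals): payoffs 6, -2 → best response News.
Service A against (Bundled, Licensed): payoffs 3, 9 → best response Bundled.
Service B against (News, Originals): payoffs 1, 6 → best response Bundled.
Service B against (News, Licensed): payoffs -2, -6 → best response News.
Service B against (Bundled, Originals): payoffs 7, 3 → best response News.
Service B against (Bundled, Licensed): payoffs -8, 4 → best response Bundled.
Service C against (News, News): payoffs -2, 7 → best response Licensed.
Service C against (News, Bundled): payoffs 1, -4 → best response Originals.
Service C against (Bundled, News): payoffs 9, -7 → best response Originals.
Service C against (Bundled, Bundled): payoffs -8, -2 → best response Licensed.
Mutual best responses: (News, News, Licensed); (News, Bundled, Originals); (Bundled, News, Originals); (Bundled, Bundled, Licensed).

(News, News, Licensed) and (News, Bundled, Originals) and (Bundled, News, Originals) and (Bundled, Bundled, Licensed)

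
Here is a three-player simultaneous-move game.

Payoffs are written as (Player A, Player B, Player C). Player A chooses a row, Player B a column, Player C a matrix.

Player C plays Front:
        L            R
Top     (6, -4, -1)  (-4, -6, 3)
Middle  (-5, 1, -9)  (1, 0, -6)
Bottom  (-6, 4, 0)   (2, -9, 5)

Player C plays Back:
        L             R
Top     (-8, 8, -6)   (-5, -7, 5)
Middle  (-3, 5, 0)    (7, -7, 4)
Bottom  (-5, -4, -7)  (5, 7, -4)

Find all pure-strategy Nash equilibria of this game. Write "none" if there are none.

Player A against (L, Front): payoffs 6, -5, -6 → best response Top.
Player A against (L, Back): payoffs -8, -3, -5 → best response Middle.
Player A against (R, Front): payoffs -4, 1, 2 → best response Bottom.
Player A against (R, Back): payoffs -5, 7, 5 → best response Middle.
Player B against (Top, Front): payoffs -4, -6 → best response L.
Player B against (Top, Back): payoffs 8, -7 → best response L.
Player B against (Middle, Front): payoffs 1, 0 → best response L.
Player B against (Middle, Back): payoffs 5, -7 → best response L.
Player B against (Bottom, Front): payoffs 4, -9 → best response L.
Player B against (Bottom, Back): payoffs -4, 7 → best response R.
Player C against (Top, L): payoffs -1, -6 → best response Front.
Player C against (Top, R): payoffs 3, 5 → best response Back.
Player C against (Middle, L): payoffs -9, 0 → best response Back.
Player C against (Middle, R): payoffs -6, 4 → best response Back.
Player C against (Bottom, L): payoffs 0, -7 → best response Front.
Player C against (Bottom, R): payoffs 5, -4 → best response Front.
Mutual best responses: (Top, L, Front); (Middle, L, Back).

The pure Nash equilibria are (Top, L, Front) and (Middle, L, Back).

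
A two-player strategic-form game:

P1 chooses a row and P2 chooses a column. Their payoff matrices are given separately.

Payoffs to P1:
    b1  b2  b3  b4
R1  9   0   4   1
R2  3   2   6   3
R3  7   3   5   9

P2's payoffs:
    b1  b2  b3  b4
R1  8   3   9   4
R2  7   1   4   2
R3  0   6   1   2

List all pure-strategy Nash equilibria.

(R3, b2)

Check each profile: it is a Nash equilibrium iff no player can strictly gain by switching unilaterally.
(R1, b1): P2 can switch to b3 (8 → 9). Not NE.
(R1, b2): P1 can switch to R2 (0 → 2). Not NE.
(R1, b3): P1 can switch to R2 (4 → 6). Not NE.
(R1, b4): P1 can switch to R2 (1 → 3). Not NE.
(R2, b1): P1 can switch to R1 (3 → 9). Not NE.
(R2, b2): P1 can switch to R3 (2 → 3). Not NE.
(R2, b3): P2 can switch to b1 (4 → 7). Not NE.
(R2, b4): P1 can switch to R3 (3 → 9). Not NE.
(R3, b2): P1 gets 3, best alternative 2; P2 gets 6, best alternative 2. No profitable deviation — NE.
(The remaining 3 profiles each have a profitable deviation by the same check.)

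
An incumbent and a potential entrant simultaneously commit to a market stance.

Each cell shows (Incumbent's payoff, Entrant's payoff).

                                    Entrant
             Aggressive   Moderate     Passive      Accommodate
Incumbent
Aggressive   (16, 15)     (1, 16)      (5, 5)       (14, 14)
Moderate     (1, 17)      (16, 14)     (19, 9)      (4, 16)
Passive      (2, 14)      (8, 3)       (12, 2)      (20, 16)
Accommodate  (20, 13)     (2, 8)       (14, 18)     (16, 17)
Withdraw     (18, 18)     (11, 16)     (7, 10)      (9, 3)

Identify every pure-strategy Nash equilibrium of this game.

Pure NE: (Passive, Accommodate)

For each player, find the best response to each opponent profile; mutual best responses are the pure NE.
Incumbent against Aggressive: payoffs 16, 1, 2, 20, 18 → best response Accommodate.
Incumbent against Moderate: payoffs 1, 16, 8, 2, 11 → best response Moderate.
Incumbent against Passive: payoffs 5, 19, 12, 14, 7 → best response Moderate.
Incumbent against Accommodate: payoffs 14, 4, 20, 16, 9 → best response Passive.
Entrant against Aggressive: payoffs 15, 16, 5, 14 → best response Moderate.
Entrant against Moderate: payoffs 17, 14, 9, 16 → best response Aggressive.
Entrant against Passive: payoffs 14, 3, 2, 16 → best response Accommodate.
Entrant against Accommodate: payoffs 13, 8, 18, 17 → best response Passive.
Entrant against Withdraw: payoffs 18, 16, 10, 3 → best response Aggressive.
Mutual best responses: (Passive, Accommodate).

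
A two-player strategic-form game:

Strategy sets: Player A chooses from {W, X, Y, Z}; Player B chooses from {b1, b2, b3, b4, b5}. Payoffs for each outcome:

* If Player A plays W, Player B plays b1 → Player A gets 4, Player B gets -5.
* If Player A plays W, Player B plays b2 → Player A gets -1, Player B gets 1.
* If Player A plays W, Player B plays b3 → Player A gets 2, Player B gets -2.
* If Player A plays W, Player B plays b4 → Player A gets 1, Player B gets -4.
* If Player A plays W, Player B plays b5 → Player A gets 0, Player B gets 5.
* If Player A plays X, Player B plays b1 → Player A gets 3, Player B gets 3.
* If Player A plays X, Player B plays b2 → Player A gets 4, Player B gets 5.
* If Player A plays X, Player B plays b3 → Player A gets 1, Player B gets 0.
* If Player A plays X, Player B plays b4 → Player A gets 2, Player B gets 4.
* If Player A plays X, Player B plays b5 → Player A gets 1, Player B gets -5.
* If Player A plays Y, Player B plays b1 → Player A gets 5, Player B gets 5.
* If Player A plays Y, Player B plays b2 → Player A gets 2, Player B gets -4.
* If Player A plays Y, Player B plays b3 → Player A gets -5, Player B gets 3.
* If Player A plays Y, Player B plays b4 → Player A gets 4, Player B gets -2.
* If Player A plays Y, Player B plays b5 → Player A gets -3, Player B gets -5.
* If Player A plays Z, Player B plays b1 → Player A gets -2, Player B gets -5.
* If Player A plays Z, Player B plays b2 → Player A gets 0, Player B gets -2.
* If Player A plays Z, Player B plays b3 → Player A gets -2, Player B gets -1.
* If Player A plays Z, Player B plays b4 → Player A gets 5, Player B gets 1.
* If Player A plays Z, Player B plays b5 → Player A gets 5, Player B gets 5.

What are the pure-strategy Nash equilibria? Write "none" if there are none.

Check each profile: it is a Nash equilibrium iff no player can strictly gain by switching unilaterally.
(W, b1): Player A can switch to Y (4 → 5). Not NE.
(W, b2): Player A can switch to X (-1 → 4). Not NE.
(W, b3): Player B can switch to b2 (-2 → 1). Not NE.
(W, b4): Player A can switch to X (1 → 2). Not NE.
(W, b5): Player A can switch to X (0 → 1). Not NE.
(X, b1): Player A can switch to W (3 → 4). Not NE.
(X, b2): Player A gets 4, best alternative 2; Player B gets 5, best alternative 4. No profitable deviation — NE.
(X, b3): Player A can switch to W (1 → 2). Not NE.
(X, b4): Player A can switch to Y (2 → 4). Not NE.
(X, b5): Player A can switch to Z (1 → 5). Not NE.
(Y, b1): Player A gets 5, best alternative 4; Player B gets 5, best alternative 3. No profitable deviation — NE.
(Y, b2): Player A can switch to X (2 → 4). Not NE.
(Y, b3): Player A can switch to W (-5 → 2). Not NE.
(Y, b4): Player A can switch to Z (4 → 5). Not NE.
(Z, b5): Player A gets 5, best alternative 1; Player B gets 5, best alternative 1. No profitable deviation — NE.
(The remaining 5 profiles each have a profitable deviation by the same check.)

(X, b2) and (Y, b1) and (Z, b5)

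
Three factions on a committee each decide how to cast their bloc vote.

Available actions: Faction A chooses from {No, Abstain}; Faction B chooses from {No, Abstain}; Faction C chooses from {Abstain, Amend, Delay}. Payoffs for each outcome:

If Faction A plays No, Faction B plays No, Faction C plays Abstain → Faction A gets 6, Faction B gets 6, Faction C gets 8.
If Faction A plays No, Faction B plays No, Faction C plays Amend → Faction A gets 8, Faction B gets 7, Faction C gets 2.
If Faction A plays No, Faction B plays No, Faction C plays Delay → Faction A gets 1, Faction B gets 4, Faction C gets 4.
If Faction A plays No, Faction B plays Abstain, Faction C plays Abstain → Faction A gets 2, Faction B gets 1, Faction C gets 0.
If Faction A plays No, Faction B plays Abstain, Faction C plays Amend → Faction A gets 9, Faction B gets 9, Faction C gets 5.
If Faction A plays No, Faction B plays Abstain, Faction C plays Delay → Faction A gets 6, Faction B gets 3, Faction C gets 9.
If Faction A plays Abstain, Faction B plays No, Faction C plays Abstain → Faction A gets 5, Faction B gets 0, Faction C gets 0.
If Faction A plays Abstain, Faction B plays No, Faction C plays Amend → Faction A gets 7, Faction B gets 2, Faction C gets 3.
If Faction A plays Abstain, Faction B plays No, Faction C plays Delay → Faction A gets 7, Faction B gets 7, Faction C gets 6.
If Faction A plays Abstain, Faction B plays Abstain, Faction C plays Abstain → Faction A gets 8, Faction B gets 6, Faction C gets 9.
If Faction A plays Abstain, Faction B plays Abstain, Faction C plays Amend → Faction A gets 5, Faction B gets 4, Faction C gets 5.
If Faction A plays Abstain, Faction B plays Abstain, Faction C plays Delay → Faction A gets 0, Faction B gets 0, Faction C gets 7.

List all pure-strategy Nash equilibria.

Mark each player's best response to every combination of opponents' strategies; a profile where every player is best-responding is a pure Nash equilibrium.
Faction A against (No, Abstain): payoffs 6, 5 → best response No.
Faction A against (No, Amend): payoffs 8, 7 → best response No.
Faction A against (No, Delay): payoffs 1, 7 → best response Abstain.
Faction A against (Abstain, Abstain): payoffs 2, 8 → best response Abstain.
Faction A against (Abstain, Amend): payoffs 9, 5 → best response No.
Faction A against (Abstain, Delay): payoffs 6, 0 → best response No.
Faction B against (No, Abstain): payoffs 6, 1 → best response No.
Faction B against (No, Amend): payoffs 7, 9 → best response Abstain.
Faction B against (No, Delay): payoffs 4, 3 → best response No.
Faction B against (Abstain, Abstain): payoffs 0, 6 → best response Abstain.
Faction B against (Abstain, Amend): payoffs 2, 4 → best response Abstain.
Faction B against (Abstain, Delay): payoffs 7, 0 → best response No.
Faction C against (No, No): payoffs 8, 2, 4 → best response Abstain.
Faction C against (No, Abstain): payoffs 0, 5, 9 → best response Delay.
Faction C against (Abstain, No): payoffs 0, 3, 6 → best response Delay.
Faction C against (Abstain, Abstain): payoffs 9, 5, 7 → best response Abstain.
Mutual best responses: (No, No, Abstain); (Abstain, No, Delay); (Abstain, Abstain, Abstain).

(No, No, Abstain); (Abstain, No, Delay); (Abstain, Abstain, Abstain)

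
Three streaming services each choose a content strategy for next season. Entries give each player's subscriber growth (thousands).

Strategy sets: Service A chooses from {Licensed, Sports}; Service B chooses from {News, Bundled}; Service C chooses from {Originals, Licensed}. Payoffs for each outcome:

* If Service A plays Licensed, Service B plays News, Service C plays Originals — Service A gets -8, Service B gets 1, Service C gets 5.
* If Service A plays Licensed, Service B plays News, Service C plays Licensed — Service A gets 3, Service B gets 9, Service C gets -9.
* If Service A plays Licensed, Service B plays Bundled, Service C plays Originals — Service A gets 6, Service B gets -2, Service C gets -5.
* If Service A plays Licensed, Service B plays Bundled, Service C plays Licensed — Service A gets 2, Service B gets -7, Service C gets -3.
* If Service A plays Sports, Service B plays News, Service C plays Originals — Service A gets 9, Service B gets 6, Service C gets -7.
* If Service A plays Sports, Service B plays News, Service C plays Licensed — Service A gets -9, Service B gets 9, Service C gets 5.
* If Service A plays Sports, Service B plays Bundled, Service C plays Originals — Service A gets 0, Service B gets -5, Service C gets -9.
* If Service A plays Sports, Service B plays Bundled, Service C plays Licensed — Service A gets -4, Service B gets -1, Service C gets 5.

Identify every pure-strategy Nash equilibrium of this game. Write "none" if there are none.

Mark each player's best response to every combination of opponents' strategies; a profile where every player is best-responding is a pure Nash equilibrium.
Service A against (News, Originals): payoffs -8, 9 → best response Sports.
Service A against (News, Licensed): payoffs 3, -9 → best response Licensed.
Service A against (Bundled, Originals): payoffs 6, 0 → best response Licensed.
Service A against (Bundled, Licensed): payoffs 2, -4 → best response Licensed.
Service B against (Licensed, Originals): payoffs 1, -2 → best response News.
Service B against (Licensed, Licensed): payoffs 9, -7 → best response News.
Service B against (Sports, Originals): payoffs 6, -5 → best response News.
Service B against (Sports, Licensed): payoffs 9, -1 → best response News.
Service C against (Licensed, News): payoffs 5, -9 → best response Originals.
Service C against (Licensed, Bundled): payoffs -5, -3 → best response Licensed.
Service C against (Sports, News): payoffs -7, 5 → best response Licensed.
Service C against (Sports, Bundled): payoffs -9, 5 → best response Licensed.
No profile is a mutual best response for all players.

No pure-strategy Nash equilibrium.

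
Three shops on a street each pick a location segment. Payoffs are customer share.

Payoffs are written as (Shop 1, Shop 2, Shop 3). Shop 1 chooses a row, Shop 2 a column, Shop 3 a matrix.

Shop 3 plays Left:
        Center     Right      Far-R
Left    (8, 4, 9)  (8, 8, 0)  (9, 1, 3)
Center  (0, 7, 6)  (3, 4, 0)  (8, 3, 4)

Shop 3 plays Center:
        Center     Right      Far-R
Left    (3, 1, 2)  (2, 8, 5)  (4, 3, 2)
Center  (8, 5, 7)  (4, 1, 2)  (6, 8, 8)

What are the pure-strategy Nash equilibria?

(Center, Far-R, Center)

(Left, Center, Left): Shop 2 can switch to Right (4 → 8). Not NE.
(Left, Center, Center): Shop 1 can switch to Center (3 → 8). Not NE.
(Left, Right, Left): Shop 3 can switch to Center (0 → 5). Not NE.
(Left, Right, Center): Shop 1 can switch to Center (2 → 4). Not NE.
(Left, Far-R, Left): Shop 2 can switch to Center (1 → 4). Not NE.
(Left, Far-R, Center): Shop 1 can switch to Center (4 → 6). Not NE.
(Center, Center, Left): Shop 1 can switch to Left (0 → 8). Not NE.
(Center, Center, Center): Shop 2 can switch to Far-R (5 → 8). Not NE.
(Center, Far-R, Center): Shop 1 gets 6, best alternative 4; Shop 2 gets 8, best alternative 5; Shop 3 gets 8, best alternative 4. No profitable deviation — NE.
(The remaining 3 profiles each have a profitable deviation by the same check.)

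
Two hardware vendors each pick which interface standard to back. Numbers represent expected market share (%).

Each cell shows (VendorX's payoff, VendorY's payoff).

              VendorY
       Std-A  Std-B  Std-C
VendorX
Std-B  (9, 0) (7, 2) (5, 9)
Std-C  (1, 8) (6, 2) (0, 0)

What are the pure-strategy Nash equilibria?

(Std-B, Std-A): VendorY can switch to Std-B (0 → 2). Not NE.
(Std-B, Std-B): VendorY can switch to Std-C (2 → 9). Not NE.
(Std-B, Std-C): VendorX gets 5, best alternative 0; VendorY gets 9, best alternative 2. No profitable deviation — NE.
(Std-C, Std-A): VendorX can switch to Std-B (1 → 9). Not NE.
(Std-C, Std-B): VendorX can switch to Std-B (6 → 7). Not NE.
(Std-C, Std-C): VendorX can switch to Std-B (0 → 5). Not NE.

The unique pure-strategy Nash equilibrium is (Std-B, Std-C).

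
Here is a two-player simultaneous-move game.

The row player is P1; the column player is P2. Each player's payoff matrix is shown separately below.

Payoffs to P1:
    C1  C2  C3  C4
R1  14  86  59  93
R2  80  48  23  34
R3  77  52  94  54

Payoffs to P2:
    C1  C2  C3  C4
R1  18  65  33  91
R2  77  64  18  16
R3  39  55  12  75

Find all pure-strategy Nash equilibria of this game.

The pure Nash equilibria are (R1, C4) and (R2, C1).

P1 against C1: payoffs 14, 80, 77 → best response R2.
P1 against C2: payoffs 86, 48, 52 → best response R1.
P1 against C3: payoffs 59, 23, 94 → best response R3.
P1 against C4: payoffs 93, 34, 54 → best response R1.
P2 against R1: payoffs 18, 65, 33, 91 → best response C4.
P2 against R2: payoffs 77, 64, 18, 16 → best response C1.
P2 against R3: payoffs 39, 55, 12, 75 → best response C4.
Mutual best responses: (R1, C4); (R2, C1).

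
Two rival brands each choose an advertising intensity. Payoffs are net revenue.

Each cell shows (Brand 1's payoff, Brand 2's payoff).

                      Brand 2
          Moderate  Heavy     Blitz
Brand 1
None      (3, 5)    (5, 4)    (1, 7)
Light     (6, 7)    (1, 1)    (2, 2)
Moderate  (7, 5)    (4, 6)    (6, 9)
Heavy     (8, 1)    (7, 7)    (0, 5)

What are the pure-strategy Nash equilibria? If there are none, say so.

Pure-strategy Nash equilibria: (Moderate, Blitz); (Heavy, Heavy)

Brand 1 against Moderate: payoffs 3, 6, 7, 8 → best response Heavy.
Brand 1 against Heavy: payoffs 5, 1, 4, 7 → best response Heavy.
Brand 1 against Blitz: payoffs 1, 2, 6, 0 → best response Moderate.
Brand 2 against None: payoffs 5, 4, 7 → best response Blitz.
Brand 2 against Light: payoffs 7, 1, 2 → best response Moderate.
Brand 2 against Moderate: payoffs 5, 6, 9 → best response Blitz.
Brand 2 against Heavy: payoffs 1, 7, 5 → best response Heavy.
Mutual best responses: (Moderate, Blitz); (Heavy, Heavy).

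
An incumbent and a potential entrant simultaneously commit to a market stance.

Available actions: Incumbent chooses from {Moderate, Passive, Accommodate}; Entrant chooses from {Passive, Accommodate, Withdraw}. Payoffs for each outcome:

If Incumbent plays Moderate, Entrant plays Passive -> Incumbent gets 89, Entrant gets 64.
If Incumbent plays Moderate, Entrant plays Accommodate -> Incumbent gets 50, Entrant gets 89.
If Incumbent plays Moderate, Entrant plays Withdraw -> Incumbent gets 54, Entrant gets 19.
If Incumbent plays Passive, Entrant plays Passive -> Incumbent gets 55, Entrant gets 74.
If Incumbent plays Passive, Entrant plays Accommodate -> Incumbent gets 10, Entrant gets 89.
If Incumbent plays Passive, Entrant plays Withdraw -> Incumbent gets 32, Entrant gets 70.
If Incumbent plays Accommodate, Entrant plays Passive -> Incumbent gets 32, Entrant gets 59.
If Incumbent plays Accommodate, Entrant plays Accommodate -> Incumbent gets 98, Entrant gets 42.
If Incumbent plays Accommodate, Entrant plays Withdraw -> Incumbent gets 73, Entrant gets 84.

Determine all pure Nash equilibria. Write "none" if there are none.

For each player, find the best response to each opponent profile; mutual best responses are the pure NE.
Incumbent against Passive: payoffs 89, 55, 32 → best response Moderate.
Incumbent against Accommodate: payoffs 50, 10, 98 → best response Accommodate.
Incumbent against Withdraw: payoffs 54, 32, 73 → best response Accommodate.
Entrant against Moderate: payoffs 64, 89, 19 → best response Accommodate.
Entrant against Passive: payoffs 74, 89, 70 → best response Accommodate.
Entrant against Accommodate: payoffs 59, 42, 84 → best response Withdraw.
Mutual best responses: (Accommodate, Withdraw).

Pure NE: (Accommodate, Withdraw)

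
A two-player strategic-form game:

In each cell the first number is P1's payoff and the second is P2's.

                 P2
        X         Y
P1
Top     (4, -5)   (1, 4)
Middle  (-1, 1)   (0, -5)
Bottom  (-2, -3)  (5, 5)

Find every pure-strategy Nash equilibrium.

P1 against X: payoffs 4, -1, -2 → best response Top.
P1 against Y: payoffs 1, 0, 5 → best response Bottom.
P2 against Top: payoffs -5, 4 → best response Y.
P2 against Middle: payoffs 1, -5 → best response X.
P2 against Bottom: payoffs -3, 5 → best response Y.
Mutual best responses: (Bottom, Y).

(Bottom, Y)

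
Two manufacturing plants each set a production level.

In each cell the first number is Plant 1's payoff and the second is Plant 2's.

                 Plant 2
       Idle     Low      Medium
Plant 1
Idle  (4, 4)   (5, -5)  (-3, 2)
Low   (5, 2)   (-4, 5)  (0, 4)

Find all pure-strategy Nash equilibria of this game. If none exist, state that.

Plant 1 against Idle: payoffs 4, 5 → best response Low.
Plant 1 against Low: payoffs 5, -4 → best response Idle.
Plant 1 against Medium: payoffs -3, 0 → best response Low.
Plant 2 against Idle: payoffs 4, -5, 2 → best response Idle.
Plant 2 against Low: payoffs 2, 5, 4 → best response Low.
No profile is a mutual best response for all players.

There is no pure-strategy Nash equilibrium.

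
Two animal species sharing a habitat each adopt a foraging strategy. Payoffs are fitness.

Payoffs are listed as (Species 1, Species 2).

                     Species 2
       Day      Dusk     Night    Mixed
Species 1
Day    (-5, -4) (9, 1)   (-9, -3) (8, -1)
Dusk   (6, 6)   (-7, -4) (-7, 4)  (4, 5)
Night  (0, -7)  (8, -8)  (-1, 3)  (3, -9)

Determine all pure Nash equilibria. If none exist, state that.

The pure Nash equilibria are (Day, Dusk) and (Dusk, Day) and (Night, Night).

Species 1 against Day: payoffs -5, 6, 0 → best response Dusk.
Species 1 against Dusk: payoffs 9, -7, 8 → best response Day.
Species 1 against Night: payoffs -9, -7, -1 → best response Night.
Species 1 against Mixed: payoffs 8, 4, 3 → best response Day.
Species 2 against Day: payoffs -4, 1, -3, -1 → best response Dusk.
Species 2 against Dusk: payoffs 6, -4, 4, 5 → best response Day.
Species 2 against Night: payoffs -7, -8, 3, -9 → best response Night.
Mutual best responses: (Day, Dusk); (Dusk, Day); (Night, Night).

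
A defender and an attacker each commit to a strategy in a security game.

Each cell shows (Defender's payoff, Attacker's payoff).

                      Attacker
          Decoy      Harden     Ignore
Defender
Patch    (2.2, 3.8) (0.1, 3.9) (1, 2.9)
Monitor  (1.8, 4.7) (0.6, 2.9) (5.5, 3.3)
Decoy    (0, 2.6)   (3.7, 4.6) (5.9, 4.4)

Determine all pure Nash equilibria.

The unique pure-strategy Nash equilibrium is (Decoy, Harden).

(Patch, Decoy): Attacker can switch to Harden (3.8 → 3.9). Not NE.
(Patch, Harden): Defender can switch to Monitor (0.1 → 0.6). Not NE.
(Patch, Ignore): Defender can switch to Monitor (1 → 5.5). Not NE.
(Monitor, Decoy): Defender can switch to Patch (1.8 → 2.2). Not NE.
(Monitor, Harden): Defender can switch to Decoy (0.6 → 3.7). Not NE.
(Monitor, Ignore): Defender can switch to Decoy (5.5 → 5.9). Not NE.
(Decoy, Decoy): Defender can switch to Patch (0 → 2.2). Not NE.
(Decoy, Harden): Defender gets 3.7, best alternative 0.6; Attacker gets 4.6, best alternative 4.4. No profitable deviation — NE.
(Decoy, Ignore): Attacker can switch to Harden (4.4 → 4.6). Not NE.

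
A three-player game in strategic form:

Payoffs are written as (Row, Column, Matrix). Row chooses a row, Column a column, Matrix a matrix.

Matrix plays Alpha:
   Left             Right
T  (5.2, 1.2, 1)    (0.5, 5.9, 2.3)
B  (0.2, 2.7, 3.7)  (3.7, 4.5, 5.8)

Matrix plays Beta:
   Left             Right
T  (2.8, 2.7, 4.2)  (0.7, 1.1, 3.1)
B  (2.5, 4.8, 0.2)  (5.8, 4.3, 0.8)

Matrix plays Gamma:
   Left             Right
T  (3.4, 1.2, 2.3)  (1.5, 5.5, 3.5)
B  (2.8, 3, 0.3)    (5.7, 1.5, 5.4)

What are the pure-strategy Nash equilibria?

The pure Nash equilibria are (T, Left, Beta) and (B, Right, Alpha).

(T, Left, Alpha): Column can switch to Right (1.2 → 5.9). Not NE.
(T, Left, Beta): Row gets 2.8, best alternative 2.5; Column gets 2.7, best alternative 1.1; Matrix gets 4.2, best alternative 2.3. No profitable deviation — NE.
(T, Left, Gamma): Column can switch to Right (1.2 → 5.5). Not NE.
(T, Right, Alpha): Row can switch to B (0.5 → 3.7). Not NE.
(T, Right, Beta): Row can switch to B (0.7 → 5.8). Not NE.
(T, Right, Gamma): Row can switch to B (1.5 → 5.7). Not NE.
(B, Left, Alpha): Row can switch to T (0.2 → 5.2). Not NE.
(B, Left, Beta): Row can switch to T (2.5 → 2.8). Not NE.
(B, Left, Gamma): Row can switch to T (2.8 → 3.4). Not NE.
(B, Right, Alpha): Row gets 3.7, best alternative 0.5; Column gets 4.5, best alternative 2.7; Matrix gets 5.8, best alternative 5.4. No profitable deviation — NE.
(B, Right, Beta): Column can switch to Left (4.3 → 4.8). Not NE.
(B, Right, Gamma): Column can switch to Left (1.5 → 3). Not NE.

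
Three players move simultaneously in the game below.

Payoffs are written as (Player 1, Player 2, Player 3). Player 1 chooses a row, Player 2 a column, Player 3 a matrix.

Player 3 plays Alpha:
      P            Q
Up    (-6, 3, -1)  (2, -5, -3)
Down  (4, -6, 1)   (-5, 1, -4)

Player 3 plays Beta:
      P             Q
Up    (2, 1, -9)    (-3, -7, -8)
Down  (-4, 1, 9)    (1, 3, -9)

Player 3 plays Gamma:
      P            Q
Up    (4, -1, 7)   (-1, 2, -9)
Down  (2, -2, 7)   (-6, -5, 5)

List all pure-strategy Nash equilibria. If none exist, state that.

For each player, find the best response to each opponent profile; mutual best responses are the pure NE.
Player 1 against (P, Alpha): payoffs -6, 4 → best response Down.
Player 1 against (P, Beta): payoffs 2, -4 → best response Up.
Player 1 against (P, Gamma): payoffs 4, 2 → best response Up.
Player 1 against (Q, Alpha): payoffs 2, -5 → best response Up.
Player 1 against (Q, Beta): payoffs -3, 1 → best response Down.
Player 1 against (Q, Gamma): payoffs -1, -6 → best response Up.
Player 2 against (Up, Alpha): payoffs 3, -5 → best response P.
Player 2 against (Up, Beta): payoffs 1, -7 → best response P.
Player 2 against (Up, Gamma): payoffs -1, 2 → best response Q.
Player 2 against (Down, Alpha): payoffs -6, 1 → best response Q.
Player 2 against (Down, Beta): payoffs 1, 3 → best response Q.
Player 2 against (Down, Gamma): payoffs -2, -5 → best response P.
Player 3 against (Up, P): payoffs -1, -9, 7 → best response Gamma.
Player 3 against (Up, Q): payoffs -3, -8, -9 → best response Alpha.
Player 3 against (Down, P): payoffs 1, 9, 7 → best response Beta.
Player 3 against (Down, Q): payoffs -4, -9, 5 → best response Gamma.
No profile is a mutual best response for all players.

none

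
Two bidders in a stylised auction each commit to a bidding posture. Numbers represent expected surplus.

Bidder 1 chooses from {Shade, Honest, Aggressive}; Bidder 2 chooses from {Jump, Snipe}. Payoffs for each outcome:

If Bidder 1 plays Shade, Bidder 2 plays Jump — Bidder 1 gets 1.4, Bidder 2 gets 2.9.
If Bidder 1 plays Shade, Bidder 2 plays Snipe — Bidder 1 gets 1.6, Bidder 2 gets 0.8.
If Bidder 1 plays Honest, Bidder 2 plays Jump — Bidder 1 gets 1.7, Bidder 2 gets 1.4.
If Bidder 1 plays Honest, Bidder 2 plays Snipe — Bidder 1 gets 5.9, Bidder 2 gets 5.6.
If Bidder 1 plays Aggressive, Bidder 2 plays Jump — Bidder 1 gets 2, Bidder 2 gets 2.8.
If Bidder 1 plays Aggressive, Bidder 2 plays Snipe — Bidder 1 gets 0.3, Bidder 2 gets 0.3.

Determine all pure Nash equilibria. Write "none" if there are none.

Mark each player's best response to every combination of opponents' strategies; a profile where every player is best-responding is a pure Nash equilibrium.
Bidder 1 against Jump: payoffs 1.4, 1.7, 2 → best response Aggressive.
Bidder 1 against Snipe: payoffs 1.6, 5.9, 0.3 → best response Honest.
Bidder 2 against Shade: payoffs 2.9, 0.8 → best response Jump.
Bidder 2 against Honest: payoffs 1.4, 5.6 → best response Snipe.
Bidder 2 against Aggressive: payoffs 2.8, 0.3 → best response Jump.
Mutual best responses: (Honest, Snipe); (Aggressive, Jump).

(Honest, Snipe) and (Aggressive, Jump)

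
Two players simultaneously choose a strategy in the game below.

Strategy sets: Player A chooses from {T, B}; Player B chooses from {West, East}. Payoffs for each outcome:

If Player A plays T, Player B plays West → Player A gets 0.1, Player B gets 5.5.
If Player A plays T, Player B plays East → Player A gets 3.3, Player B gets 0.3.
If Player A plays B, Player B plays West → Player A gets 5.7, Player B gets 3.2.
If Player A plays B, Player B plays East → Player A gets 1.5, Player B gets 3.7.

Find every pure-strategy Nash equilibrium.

No pure-strategy Nash equilibrium.

For each player, find the best response to each opponent profile; mutual best responses are the pure NE.
Player A against West: payoffs 0.1, 5.7 → best response B.
Player A against East: payoffs 3.3, 1.5 → best response T.
Player B against T: payoffs 5.5, 0.3 → best response West.
Player B against B: payoffs 3.2, 3.7 → best response East.
No profile is a mutual best response for all players.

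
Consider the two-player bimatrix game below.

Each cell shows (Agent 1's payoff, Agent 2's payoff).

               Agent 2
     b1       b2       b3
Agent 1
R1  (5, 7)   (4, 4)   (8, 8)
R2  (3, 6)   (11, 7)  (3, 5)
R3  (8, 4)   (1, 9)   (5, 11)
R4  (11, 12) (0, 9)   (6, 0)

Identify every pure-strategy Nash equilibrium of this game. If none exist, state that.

(R1, b3), (R2, b2), (R4, b1)

Mark each player's best response to every combination of opponents' strategies; a profile where every player is best-responding is a pure Nash equilibrium.
Agent 1 against b1: payoffs 5, 3, 8, 11 → best response R4.
Agent 1 against b2: payoffs 4, 11, 1, 0 → best response R2.
Agent 1 against b3: payoffs 8, 3, 5, 6 → best response R1.
Agent 2 against R1: payoffs 7, 4, 8 → best response b3.
Agent 2 against R2: payoffs 6, 7, 5 → best response b2.
Agent 2 against R3: payoffs 4, 9, 11 → best response b3.
Agent 2 against R4: payoffs 12, 9, 0 → best response b1.
Mutual best responses: (R1, b3); (R2, b2); (R4, b1).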